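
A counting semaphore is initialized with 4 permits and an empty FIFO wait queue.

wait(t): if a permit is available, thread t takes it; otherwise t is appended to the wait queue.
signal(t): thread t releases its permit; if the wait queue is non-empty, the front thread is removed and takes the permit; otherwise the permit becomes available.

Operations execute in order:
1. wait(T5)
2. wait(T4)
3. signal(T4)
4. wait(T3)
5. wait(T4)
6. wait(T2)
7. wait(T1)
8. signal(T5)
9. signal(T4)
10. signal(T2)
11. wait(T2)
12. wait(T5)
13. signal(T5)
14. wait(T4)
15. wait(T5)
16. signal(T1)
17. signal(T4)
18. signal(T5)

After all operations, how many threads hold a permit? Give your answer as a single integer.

Step 1: wait(T5) -> count=3 queue=[] holders={T5}
Step 2: wait(T4) -> count=2 queue=[] holders={T4,T5}
Step 3: signal(T4) -> count=3 queue=[] holders={T5}
Step 4: wait(T3) -> count=2 queue=[] holders={T3,T5}
Step 5: wait(T4) -> count=1 queue=[] holders={T3,T4,T5}
Step 6: wait(T2) -> count=0 queue=[] holders={T2,T3,T4,T5}
Step 7: wait(T1) -> count=0 queue=[T1] holders={T2,T3,T4,T5}
Step 8: signal(T5) -> count=0 queue=[] holders={T1,T2,T3,T4}
Step 9: signal(T4) -> count=1 queue=[] holders={T1,T2,T3}
Step 10: signal(T2) -> count=2 queue=[] holders={T1,T3}
Step 11: wait(T2) -> count=1 queue=[] holders={T1,T2,T3}
Step 12: wait(T5) -> count=0 queue=[] holders={T1,T2,T3,T5}
Step 13: signal(T5) -> count=1 queue=[] holders={T1,T2,T3}
Step 14: wait(T4) -> count=0 queue=[] holders={T1,T2,T3,T4}
Step 15: wait(T5) -> count=0 queue=[T5] holders={T1,T2,T3,T4}
Step 16: signal(T1) -> count=0 queue=[] holders={T2,T3,T4,T5}
Step 17: signal(T4) -> count=1 queue=[] holders={T2,T3,T5}
Step 18: signal(T5) -> count=2 queue=[] holders={T2,T3}
Final holders: {T2,T3} -> 2 thread(s)

Answer: 2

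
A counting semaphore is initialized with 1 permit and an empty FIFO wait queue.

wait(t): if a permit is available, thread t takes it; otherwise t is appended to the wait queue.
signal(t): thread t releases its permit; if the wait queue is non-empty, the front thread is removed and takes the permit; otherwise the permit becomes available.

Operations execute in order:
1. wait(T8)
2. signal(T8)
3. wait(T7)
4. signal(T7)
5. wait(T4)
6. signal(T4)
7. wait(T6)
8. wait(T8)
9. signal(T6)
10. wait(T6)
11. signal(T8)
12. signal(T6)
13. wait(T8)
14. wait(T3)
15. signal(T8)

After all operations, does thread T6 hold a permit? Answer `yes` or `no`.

Answer: no

Derivation:
Step 1: wait(T8) -> count=0 queue=[] holders={T8}
Step 2: signal(T8) -> count=1 queue=[] holders={none}
Step 3: wait(T7) -> count=0 queue=[] holders={T7}
Step 4: signal(T7) -> count=1 queue=[] holders={none}
Step 5: wait(T4) -> count=0 queue=[] holders={T4}
Step 6: signal(T4) -> count=1 queue=[] holders={none}
Step 7: wait(T6) -> count=0 queue=[] holders={T6}
Step 8: wait(T8) -> count=0 queue=[T8] holders={T6}
Step 9: signal(T6) -> count=0 queue=[] holders={T8}
Step 10: wait(T6) -> count=0 queue=[T6] holders={T8}
Step 11: signal(T8) -> count=0 queue=[] holders={T6}
Step 12: signal(T6) -> count=1 queue=[] holders={none}
Step 13: wait(T8) -> count=0 queue=[] holders={T8}
Step 14: wait(T3) -> count=0 queue=[T3] holders={T8}
Step 15: signal(T8) -> count=0 queue=[] holders={T3}
Final holders: {T3} -> T6 not in holders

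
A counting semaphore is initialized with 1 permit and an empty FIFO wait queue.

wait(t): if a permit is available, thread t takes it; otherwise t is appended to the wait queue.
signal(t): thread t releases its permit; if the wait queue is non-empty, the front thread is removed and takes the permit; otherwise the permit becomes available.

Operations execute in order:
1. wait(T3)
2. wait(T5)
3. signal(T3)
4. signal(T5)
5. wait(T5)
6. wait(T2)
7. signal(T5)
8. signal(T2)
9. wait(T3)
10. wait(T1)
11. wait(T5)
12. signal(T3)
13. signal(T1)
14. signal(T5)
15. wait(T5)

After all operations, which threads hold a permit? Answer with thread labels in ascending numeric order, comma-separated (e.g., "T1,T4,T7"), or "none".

Step 1: wait(T3) -> count=0 queue=[] holders={T3}
Step 2: wait(T5) -> count=0 queue=[T5] holders={T3}
Step 3: signal(T3) -> count=0 queue=[] holders={T5}
Step 4: signal(T5) -> count=1 queue=[] holders={none}
Step 5: wait(T5) -> count=0 queue=[] holders={T5}
Step 6: wait(T2) -> count=0 queue=[T2] holders={T5}
Step 7: signal(T5) -> count=0 queue=[] holders={T2}
Step 8: signal(T2) -> count=1 queue=[] holders={none}
Step 9: wait(T3) -> count=0 queue=[] holders={T3}
Step 10: wait(T1) -> count=0 queue=[T1] holders={T3}
Step 11: wait(T5) -> count=0 queue=[T1,T5] holders={T3}
Step 12: signal(T3) -> count=0 queue=[T5] holders={T1}
Step 13: signal(T1) -> count=0 queue=[] holders={T5}
Step 14: signal(T5) -> count=1 queue=[] holders={none}
Step 15: wait(T5) -> count=0 queue=[] holders={T5}
Final holders: T5

Answer: T5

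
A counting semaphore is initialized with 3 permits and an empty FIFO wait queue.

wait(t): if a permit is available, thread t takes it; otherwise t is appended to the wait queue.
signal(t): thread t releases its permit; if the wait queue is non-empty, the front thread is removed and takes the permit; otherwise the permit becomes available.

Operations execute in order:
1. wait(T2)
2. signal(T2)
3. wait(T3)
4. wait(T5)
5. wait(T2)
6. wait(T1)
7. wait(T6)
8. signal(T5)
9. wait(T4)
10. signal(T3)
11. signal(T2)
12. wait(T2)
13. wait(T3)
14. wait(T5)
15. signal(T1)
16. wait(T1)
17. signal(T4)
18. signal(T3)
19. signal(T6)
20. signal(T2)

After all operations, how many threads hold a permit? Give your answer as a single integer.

Step 1: wait(T2) -> count=2 queue=[] holders={T2}
Step 2: signal(T2) -> count=3 queue=[] holders={none}
Step 3: wait(T3) -> count=2 queue=[] holders={T3}
Step 4: wait(T5) -> count=1 queue=[] holders={T3,T5}
Step 5: wait(T2) -> count=0 queue=[] holders={T2,T3,T5}
Step 6: wait(T1) -> count=0 queue=[T1] holders={T2,T3,T5}
Step 7: wait(T6) -> count=0 queue=[T1,T6] holders={T2,T3,T5}
Step 8: signal(T5) -> count=0 queue=[T6] holders={T1,T2,T3}
Step 9: wait(T4) -> count=0 queue=[T6,T4] holders={T1,T2,T3}
Step 10: signal(T3) -> count=0 queue=[T4] holders={T1,T2,T6}
Step 11: signal(T2) -> count=0 queue=[] holders={T1,T4,T6}
Step 12: wait(T2) -> count=0 queue=[T2] holders={T1,T4,T6}
Step 13: wait(T3) -> count=0 queue=[T2,T3] holders={T1,T4,T6}
Step 14: wait(T5) -> count=0 queue=[T2,T3,T5] holders={T1,T4,T6}
Step 15: signal(T1) -> count=0 queue=[T3,T5] holders={T2,T4,T6}
Step 16: wait(T1) -> count=0 queue=[T3,T5,T1] holders={T2,T4,T6}
Step 17: signal(T4) -> count=0 queue=[T5,T1] holders={T2,T3,T6}
Step 18: signal(T3) -> count=0 queue=[T1] holders={T2,T5,T6}
Step 19: signal(T6) -> count=0 queue=[] holders={T1,T2,T5}
Step 20: signal(T2) -> count=1 queue=[] holders={T1,T5}
Final holders: {T1,T5} -> 2 thread(s)

Answer: 2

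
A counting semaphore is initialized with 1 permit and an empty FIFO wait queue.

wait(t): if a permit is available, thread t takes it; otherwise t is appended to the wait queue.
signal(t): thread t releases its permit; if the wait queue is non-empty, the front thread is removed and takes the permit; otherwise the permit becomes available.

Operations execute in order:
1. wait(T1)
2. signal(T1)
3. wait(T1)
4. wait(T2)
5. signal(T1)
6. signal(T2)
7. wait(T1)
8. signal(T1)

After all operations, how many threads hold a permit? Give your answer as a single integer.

Step 1: wait(T1) -> count=0 queue=[] holders={T1}
Step 2: signal(T1) -> count=1 queue=[] holders={none}
Step 3: wait(T1) -> count=0 queue=[] holders={T1}
Step 4: wait(T2) -> count=0 queue=[T2] holders={T1}
Step 5: signal(T1) -> count=0 queue=[] holders={T2}
Step 6: signal(T2) -> count=1 queue=[] holders={none}
Step 7: wait(T1) -> count=0 queue=[] holders={T1}
Step 8: signal(T1) -> count=1 queue=[] holders={none}
Final holders: {none} -> 0 thread(s)

Answer: 0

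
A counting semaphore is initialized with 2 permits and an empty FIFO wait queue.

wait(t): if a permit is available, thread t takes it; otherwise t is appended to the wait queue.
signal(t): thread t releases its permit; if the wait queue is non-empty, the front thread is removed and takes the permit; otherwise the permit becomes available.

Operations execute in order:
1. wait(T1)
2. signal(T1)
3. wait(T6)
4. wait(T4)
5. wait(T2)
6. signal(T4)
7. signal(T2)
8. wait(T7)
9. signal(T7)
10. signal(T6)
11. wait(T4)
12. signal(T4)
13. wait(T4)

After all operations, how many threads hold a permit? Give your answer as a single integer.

Step 1: wait(T1) -> count=1 queue=[] holders={T1}
Step 2: signal(T1) -> count=2 queue=[] holders={none}
Step 3: wait(T6) -> count=1 queue=[] holders={T6}
Step 4: wait(T4) -> count=0 queue=[] holders={T4,T6}
Step 5: wait(T2) -> count=0 queue=[T2] holders={T4,T6}
Step 6: signal(T4) -> count=0 queue=[] holders={T2,T6}
Step 7: signal(T2) -> count=1 queue=[] holders={T6}
Step 8: wait(T7) -> count=0 queue=[] holders={T6,T7}
Step 9: signal(T7) -> count=1 queue=[] holders={T6}
Step 10: signal(T6) -> count=2 queue=[] holders={none}
Step 11: wait(T4) -> count=1 queue=[] holders={T4}
Step 12: signal(T4) -> count=2 queue=[] holders={none}
Step 13: wait(T4) -> count=1 queue=[] holders={T4}
Final holders: {T4} -> 1 thread(s)

Answer: 1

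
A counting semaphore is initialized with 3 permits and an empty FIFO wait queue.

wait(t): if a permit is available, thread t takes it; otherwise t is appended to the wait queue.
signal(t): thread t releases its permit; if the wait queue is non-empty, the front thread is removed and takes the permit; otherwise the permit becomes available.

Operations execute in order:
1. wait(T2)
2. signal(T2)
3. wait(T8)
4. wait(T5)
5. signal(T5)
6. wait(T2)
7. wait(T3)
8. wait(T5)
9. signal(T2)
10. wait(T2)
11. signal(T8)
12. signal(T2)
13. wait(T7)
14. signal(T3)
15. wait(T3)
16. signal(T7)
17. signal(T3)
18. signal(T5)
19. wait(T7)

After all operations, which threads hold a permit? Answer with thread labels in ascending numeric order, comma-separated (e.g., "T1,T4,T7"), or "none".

Answer: T7

Derivation:
Step 1: wait(T2) -> count=2 queue=[] holders={T2}
Step 2: signal(T2) -> count=3 queue=[] holders={none}
Step 3: wait(T8) -> count=2 queue=[] holders={T8}
Step 4: wait(T5) -> count=1 queue=[] holders={T5,T8}
Step 5: signal(T5) -> count=2 queue=[] holders={T8}
Step 6: wait(T2) -> count=1 queue=[] holders={T2,T8}
Step 7: wait(T3) -> count=0 queue=[] holders={T2,T3,T8}
Step 8: wait(T5) -> count=0 queue=[T5] holders={T2,T3,T8}
Step 9: signal(T2) -> count=0 queue=[] holders={T3,T5,T8}
Step 10: wait(T2) -> count=0 queue=[T2] holders={T3,T5,T8}
Step 11: signal(T8) -> count=0 queue=[] holders={T2,T3,T5}
Step 12: signal(T2) -> count=1 queue=[] holders={T3,T5}
Step 13: wait(T7) -> count=0 queue=[] holders={T3,T5,T7}
Step 14: signal(T3) -> count=1 queue=[] holders={T5,T7}
Step 15: wait(T3) -> count=0 queue=[] holders={T3,T5,T7}
Step 16: signal(T7) -> count=1 queue=[] holders={T3,T5}
Step 17: signal(T3) -> count=2 queue=[] holders={T5}
Step 18: signal(T5) -> count=3 queue=[] holders={none}
Step 19: wait(T7) -> count=2 queue=[] holders={T7}
Final holders: T7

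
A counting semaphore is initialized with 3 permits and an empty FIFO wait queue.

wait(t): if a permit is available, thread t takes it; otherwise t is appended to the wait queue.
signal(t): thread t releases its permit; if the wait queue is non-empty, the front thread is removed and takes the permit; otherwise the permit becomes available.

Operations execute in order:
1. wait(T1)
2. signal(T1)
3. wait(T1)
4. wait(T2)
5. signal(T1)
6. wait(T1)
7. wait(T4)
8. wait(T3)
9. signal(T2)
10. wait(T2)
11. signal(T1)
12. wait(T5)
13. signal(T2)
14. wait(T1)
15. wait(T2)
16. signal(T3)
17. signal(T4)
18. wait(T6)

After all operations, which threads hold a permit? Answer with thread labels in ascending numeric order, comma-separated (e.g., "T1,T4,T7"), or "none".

Step 1: wait(T1) -> count=2 queue=[] holders={T1}
Step 2: signal(T1) -> count=3 queue=[] holders={none}
Step 3: wait(T1) -> count=2 queue=[] holders={T1}
Step 4: wait(T2) -> count=1 queue=[] holders={T1,T2}
Step 5: signal(T1) -> count=2 queue=[] holders={T2}
Step 6: wait(T1) -> count=1 queue=[] holders={T1,T2}
Step 7: wait(T4) -> count=0 queue=[] holders={T1,T2,T4}
Step 8: wait(T3) -> count=0 queue=[T3] holders={T1,T2,T4}
Step 9: signal(T2) -> count=0 queue=[] holders={T1,T3,T4}
Step 10: wait(T2) -> count=0 queue=[T2] holders={T1,T3,T4}
Step 11: signal(T1) -> count=0 queue=[] holders={T2,T3,T4}
Step 12: wait(T5) -> count=0 queue=[T5] holders={T2,T3,T4}
Step 13: signal(T2) -> count=0 queue=[] holders={T3,T4,T5}
Step 14: wait(T1) -> count=0 queue=[T1] holders={T3,T4,T5}
Step 15: wait(T2) -> count=0 queue=[T1,T2] holders={T3,T4,T5}
Step 16: signal(T3) -> count=0 queue=[T2] holders={T1,T4,T5}
Step 17: signal(T4) -> count=0 queue=[] holders={T1,T2,T5}
Step 18: wait(T6) -> count=0 queue=[T6] holders={T1,T2,T5}
Final holders: T1,T2,T5

Answer: T1,T2,T5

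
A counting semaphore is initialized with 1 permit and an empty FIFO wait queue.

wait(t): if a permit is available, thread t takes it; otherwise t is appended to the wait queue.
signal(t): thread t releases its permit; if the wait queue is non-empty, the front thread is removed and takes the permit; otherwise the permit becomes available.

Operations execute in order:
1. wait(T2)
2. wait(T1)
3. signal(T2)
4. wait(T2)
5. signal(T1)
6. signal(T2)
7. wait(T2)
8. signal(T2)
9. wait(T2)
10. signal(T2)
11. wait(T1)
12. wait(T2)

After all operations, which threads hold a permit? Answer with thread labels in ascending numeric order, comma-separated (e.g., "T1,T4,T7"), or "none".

Step 1: wait(T2) -> count=0 queue=[] holders={T2}
Step 2: wait(T1) -> count=0 queue=[T1] holders={T2}
Step 3: signal(T2) -> count=0 queue=[] holders={T1}
Step 4: wait(T2) -> count=0 queue=[T2] holders={T1}
Step 5: signal(T1) -> count=0 queue=[] holders={T2}
Step 6: signal(T2) -> count=1 queue=[] holders={none}
Step 7: wait(T2) -> count=0 queue=[] holders={T2}
Step 8: signal(T2) -> count=1 queue=[] holders={none}
Step 9: wait(T2) -> count=0 queue=[] holders={T2}
Step 10: signal(T2) -> count=1 queue=[] holders={none}
Step 11: wait(T1) -> count=0 queue=[] holders={T1}
Step 12: wait(T2) -> count=0 queue=[T2] holders={T1}
Final holders: T1

Answer: T1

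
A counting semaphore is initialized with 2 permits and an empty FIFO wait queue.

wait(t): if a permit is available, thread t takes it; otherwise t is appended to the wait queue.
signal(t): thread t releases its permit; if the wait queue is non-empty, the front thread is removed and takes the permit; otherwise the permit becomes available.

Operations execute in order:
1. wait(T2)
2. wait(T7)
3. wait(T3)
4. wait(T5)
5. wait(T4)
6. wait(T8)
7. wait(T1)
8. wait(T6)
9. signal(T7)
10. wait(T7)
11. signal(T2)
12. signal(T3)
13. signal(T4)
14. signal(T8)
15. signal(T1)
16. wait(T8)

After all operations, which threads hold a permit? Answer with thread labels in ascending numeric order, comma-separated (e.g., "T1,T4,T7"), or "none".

Answer: T5,T6

Derivation:
Step 1: wait(T2) -> count=1 queue=[] holders={T2}
Step 2: wait(T7) -> count=0 queue=[] holders={T2,T7}
Step 3: wait(T3) -> count=0 queue=[T3] holders={T2,T7}
Step 4: wait(T5) -> count=0 queue=[T3,T5] holders={T2,T7}
Step 5: wait(T4) -> count=0 queue=[T3,T5,T4] holders={T2,T7}
Step 6: wait(T8) -> count=0 queue=[T3,T5,T4,T8] holders={T2,T7}
Step 7: wait(T1) -> count=0 queue=[T3,T5,T4,T8,T1] holders={T2,T7}
Step 8: wait(T6) -> count=0 queue=[T3,T5,T4,T8,T1,T6] holders={T2,T7}
Step 9: signal(T7) -> count=0 queue=[T5,T4,T8,T1,T6] holders={T2,T3}
Step 10: wait(T7) -> count=0 queue=[T5,T4,T8,T1,T6,T7] holders={T2,T3}
Step 11: signal(T2) -> count=0 queue=[T4,T8,T1,T6,T7] holders={T3,T5}
Step 12: signal(T3) -> count=0 queue=[T8,T1,T6,T7] holders={T4,T5}
Step 13: signal(T4) -> count=0 queue=[T1,T6,T7] holders={T5,T8}
Step 14: signal(T8) -> count=0 queue=[T6,T7] holders={T1,T5}
Step 15: signal(T1) -> count=0 queue=[T7] holders={T5,T6}
Step 16: wait(T8) -> count=0 queue=[T7,T8] holders={T5,T6}
Final holders: T5,T6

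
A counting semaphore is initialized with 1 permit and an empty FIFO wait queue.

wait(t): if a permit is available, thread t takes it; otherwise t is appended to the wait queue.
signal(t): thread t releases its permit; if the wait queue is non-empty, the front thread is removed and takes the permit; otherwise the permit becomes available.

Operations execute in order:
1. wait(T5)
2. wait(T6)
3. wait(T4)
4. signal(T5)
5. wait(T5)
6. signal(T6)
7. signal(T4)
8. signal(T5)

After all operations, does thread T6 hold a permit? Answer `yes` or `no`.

Answer: no

Derivation:
Step 1: wait(T5) -> count=0 queue=[] holders={T5}
Step 2: wait(T6) -> count=0 queue=[T6] holders={T5}
Step 3: wait(T4) -> count=0 queue=[T6,T4] holders={T5}
Step 4: signal(T5) -> count=0 queue=[T4] holders={T6}
Step 5: wait(T5) -> count=0 queue=[T4,T5] holders={T6}
Step 6: signal(T6) -> count=0 queue=[T5] holders={T4}
Step 7: signal(T4) -> count=0 queue=[] holders={T5}
Step 8: signal(T5) -> count=1 queue=[] holders={none}
Final holders: {none} -> T6 not in holders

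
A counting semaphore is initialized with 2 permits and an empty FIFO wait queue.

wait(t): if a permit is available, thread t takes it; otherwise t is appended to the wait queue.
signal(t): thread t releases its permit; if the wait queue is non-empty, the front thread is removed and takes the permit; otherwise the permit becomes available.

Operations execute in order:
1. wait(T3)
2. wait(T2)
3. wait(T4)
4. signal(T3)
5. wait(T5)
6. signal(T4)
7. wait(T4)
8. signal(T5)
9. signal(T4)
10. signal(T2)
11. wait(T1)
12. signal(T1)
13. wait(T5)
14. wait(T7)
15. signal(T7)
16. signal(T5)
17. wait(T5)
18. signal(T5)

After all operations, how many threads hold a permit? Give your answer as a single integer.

Step 1: wait(T3) -> count=1 queue=[] holders={T3}
Step 2: wait(T2) -> count=0 queue=[] holders={T2,T3}
Step 3: wait(T4) -> count=0 queue=[T4] holders={T2,T3}
Step 4: signal(T3) -> count=0 queue=[] holders={T2,T4}
Step 5: wait(T5) -> count=0 queue=[T5] holders={T2,T4}
Step 6: signal(T4) -> count=0 queue=[] holders={T2,T5}
Step 7: wait(T4) -> count=0 queue=[T4] holders={T2,T5}
Step 8: signal(T5) -> count=0 queue=[] holders={T2,T4}
Step 9: signal(T4) -> count=1 queue=[] holders={T2}
Step 10: signal(T2) -> count=2 queue=[] holders={none}
Step 11: wait(T1) -> count=1 queue=[] holders={T1}
Step 12: signal(T1) -> count=2 queue=[] holders={none}
Step 13: wait(T5) -> count=1 queue=[] holders={T5}
Step 14: wait(T7) -> count=0 queue=[] holders={T5,T7}
Step 15: signal(T7) -> count=1 queue=[] holders={T5}
Step 16: signal(T5) -> count=2 queue=[] holders={none}
Step 17: wait(T5) -> count=1 queue=[] holders={T5}
Step 18: signal(T5) -> count=2 queue=[] holders={none}
Final holders: {none} -> 0 thread(s)

Answer: 0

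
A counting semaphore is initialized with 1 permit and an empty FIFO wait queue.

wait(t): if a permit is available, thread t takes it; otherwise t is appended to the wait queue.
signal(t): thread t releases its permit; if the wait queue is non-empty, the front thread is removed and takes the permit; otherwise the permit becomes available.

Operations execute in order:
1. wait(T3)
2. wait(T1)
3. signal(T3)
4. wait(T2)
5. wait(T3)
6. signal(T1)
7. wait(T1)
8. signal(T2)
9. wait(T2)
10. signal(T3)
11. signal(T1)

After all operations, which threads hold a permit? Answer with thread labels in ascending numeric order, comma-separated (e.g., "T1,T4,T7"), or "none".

Step 1: wait(T3) -> count=0 queue=[] holders={T3}
Step 2: wait(T1) -> count=0 queue=[T1] holders={T3}
Step 3: signal(T3) -> count=0 queue=[] holders={T1}
Step 4: wait(T2) -> count=0 queue=[T2] holders={T1}
Step 5: wait(T3) -> count=0 queue=[T2,T3] holders={T1}
Step 6: signal(T1) -> count=0 queue=[T3] holders={T2}
Step 7: wait(T1) -> count=0 queue=[T3,T1] holders={T2}
Step 8: signal(T2) -> count=0 queue=[T1] holders={T3}
Step 9: wait(T2) -> count=0 queue=[T1,T2] holders={T3}
Step 10: signal(T3) -> count=0 queue=[T2] holders={T1}
Step 11: signal(T1) -> count=0 queue=[] holders={T2}
Final holders: T2

Answer: T2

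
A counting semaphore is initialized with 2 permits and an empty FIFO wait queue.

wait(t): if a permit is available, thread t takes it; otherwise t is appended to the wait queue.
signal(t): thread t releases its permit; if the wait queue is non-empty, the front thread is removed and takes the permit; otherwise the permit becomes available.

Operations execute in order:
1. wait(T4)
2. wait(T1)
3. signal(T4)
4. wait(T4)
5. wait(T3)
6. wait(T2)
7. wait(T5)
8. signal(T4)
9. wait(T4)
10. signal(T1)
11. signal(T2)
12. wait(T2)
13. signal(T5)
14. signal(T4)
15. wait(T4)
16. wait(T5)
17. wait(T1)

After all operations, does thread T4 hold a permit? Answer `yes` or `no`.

Step 1: wait(T4) -> count=1 queue=[] holders={T4}
Step 2: wait(T1) -> count=0 queue=[] holders={T1,T4}
Step 3: signal(T4) -> count=1 queue=[] holders={T1}
Step 4: wait(T4) -> count=0 queue=[] holders={T1,T4}
Step 5: wait(T3) -> count=0 queue=[T3] holders={T1,T4}
Step 6: wait(T2) -> count=0 queue=[T3,T2] holders={T1,T4}
Step 7: wait(T5) -> count=0 queue=[T3,T2,T5] holders={T1,T4}
Step 8: signal(T4) -> count=0 queue=[T2,T5] holders={T1,T3}
Step 9: wait(T4) -> count=0 queue=[T2,T5,T4] holders={T1,T3}
Step 10: signal(T1) -> count=0 queue=[T5,T4] holders={T2,T3}
Step 11: signal(T2) -> count=0 queue=[T4] holders={T3,T5}
Step 12: wait(T2) -> count=0 queue=[T4,T2] holders={T3,T5}
Step 13: signal(T5) -> count=0 queue=[T2] holders={T3,T4}
Step 14: signal(T4) -> count=0 queue=[] holders={T2,T3}
Step 15: wait(T4) -> count=0 queue=[T4] holders={T2,T3}
Step 16: wait(T5) -> count=0 queue=[T4,T5] holders={T2,T3}
Step 17: wait(T1) -> count=0 queue=[T4,T5,T1] holders={T2,T3}
Final holders: {T2,T3} -> T4 not in holders

Answer: no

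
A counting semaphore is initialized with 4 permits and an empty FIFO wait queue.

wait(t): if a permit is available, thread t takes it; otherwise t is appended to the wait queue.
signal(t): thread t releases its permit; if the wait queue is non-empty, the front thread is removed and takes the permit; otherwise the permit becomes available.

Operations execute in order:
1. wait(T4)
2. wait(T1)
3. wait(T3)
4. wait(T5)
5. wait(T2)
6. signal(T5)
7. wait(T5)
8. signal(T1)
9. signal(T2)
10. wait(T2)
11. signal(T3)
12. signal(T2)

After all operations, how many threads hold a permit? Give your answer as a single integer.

Step 1: wait(T4) -> count=3 queue=[] holders={T4}
Step 2: wait(T1) -> count=2 queue=[] holders={T1,T4}
Step 3: wait(T3) -> count=1 queue=[] holders={T1,T3,T4}
Step 4: wait(T5) -> count=0 queue=[] holders={T1,T3,T4,T5}
Step 5: wait(T2) -> count=0 queue=[T2] holders={T1,T3,T4,T5}
Step 6: signal(T5) -> count=0 queue=[] holders={T1,T2,T3,T4}
Step 7: wait(T5) -> count=0 queue=[T5] holders={T1,T2,T3,T4}
Step 8: signal(T1) -> count=0 queue=[] holders={T2,T3,T4,T5}
Step 9: signal(T2) -> count=1 queue=[] holders={T3,T4,T5}
Step 10: wait(T2) -> count=0 queue=[] holders={T2,T3,T4,T5}
Step 11: signal(T3) -> count=1 queue=[] holders={T2,T4,T5}
Step 12: signal(T2) -> count=2 queue=[] holders={T4,T5}
Final holders: {T4,T5} -> 2 thread(s)

Answer: 2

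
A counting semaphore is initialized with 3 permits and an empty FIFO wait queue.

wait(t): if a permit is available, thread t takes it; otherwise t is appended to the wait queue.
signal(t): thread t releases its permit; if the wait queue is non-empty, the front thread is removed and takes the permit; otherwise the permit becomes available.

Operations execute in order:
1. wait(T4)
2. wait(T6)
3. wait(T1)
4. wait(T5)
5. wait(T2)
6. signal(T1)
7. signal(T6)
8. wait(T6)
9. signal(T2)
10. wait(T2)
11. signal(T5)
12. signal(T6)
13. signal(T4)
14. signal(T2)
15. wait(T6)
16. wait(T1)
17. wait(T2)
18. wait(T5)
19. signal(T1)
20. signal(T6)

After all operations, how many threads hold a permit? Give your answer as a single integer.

Answer: 2

Derivation:
Step 1: wait(T4) -> count=2 queue=[] holders={T4}
Step 2: wait(T6) -> count=1 queue=[] holders={T4,T6}
Step 3: wait(T1) -> count=0 queue=[] holders={T1,T4,T6}
Step 4: wait(T5) -> count=0 queue=[T5] holders={T1,T4,T6}
Step 5: wait(T2) -> count=0 queue=[T5,T2] holders={T1,T4,T6}
Step 6: signal(T1) -> count=0 queue=[T2] holders={T4,T5,T6}
Step 7: signal(T6) -> count=0 queue=[] holders={T2,T4,T5}
Step 8: wait(T6) -> count=0 queue=[T6] holders={T2,T4,T5}
Step 9: signal(T2) -> count=0 queue=[] holders={T4,T5,T6}
Step 10: wait(T2) -> count=0 queue=[T2] holders={T4,T5,T6}
Step 11: signal(T5) -> count=0 queue=[] holders={T2,T4,T6}
Step 12: signal(T6) -> count=1 queue=[] holders={T2,T4}
Step 13: signal(T4) -> count=2 queue=[] holders={T2}
Step 14: signal(T2) -> count=3 queue=[] holders={none}
Step 15: wait(T6) -> count=2 queue=[] holders={T6}
Step 16: wait(T1) -> count=1 queue=[] holders={T1,T6}
Step 17: wait(T2) -> count=0 queue=[] holders={T1,T2,T6}
Step 18: wait(T5) -> count=0 queue=[T5] holders={T1,T2,T6}
Step 19: signal(T1) -> count=0 queue=[] holders={T2,T5,T6}
Step 20: signal(T6) -> count=1 queue=[] holders={T2,T5}
Final holders: {T2,T5} -> 2 thread(s)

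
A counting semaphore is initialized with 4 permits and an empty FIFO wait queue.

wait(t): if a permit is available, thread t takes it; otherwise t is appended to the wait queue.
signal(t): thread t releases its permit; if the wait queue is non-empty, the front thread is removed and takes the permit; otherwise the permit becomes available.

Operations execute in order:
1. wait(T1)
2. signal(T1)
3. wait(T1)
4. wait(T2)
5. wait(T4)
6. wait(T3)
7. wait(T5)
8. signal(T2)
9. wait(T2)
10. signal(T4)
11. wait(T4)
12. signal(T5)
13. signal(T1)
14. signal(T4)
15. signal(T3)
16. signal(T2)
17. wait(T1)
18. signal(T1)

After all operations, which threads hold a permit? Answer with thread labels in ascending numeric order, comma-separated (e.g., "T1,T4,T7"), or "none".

Step 1: wait(T1) -> count=3 queue=[] holders={T1}
Step 2: signal(T1) -> count=4 queue=[] holders={none}
Step 3: wait(T1) -> count=3 queue=[] holders={T1}
Step 4: wait(T2) -> count=2 queue=[] holders={T1,T2}
Step 5: wait(T4) -> count=1 queue=[] holders={T1,T2,T4}
Step 6: wait(T3) -> count=0 queue=[] holders={T1,T2,T3,T4}
Step 7: wait(T5) -> count=0 queue=[T5] holders={T1,T2,T3,T4}
Step 8: signal(T2) -> count=0 queue=[] holders={T1,T3,T4,T5}
Step 9: wait(T2) -> count=0 queue=[T2] holders={T1,T3,T4,T5}
Step 10: signal(T4) -> count=0 queue=[] holders={T1,T2,T3,T5}
Step 11: wait(T4) -> count=0 queue=[T4] holders={T1,T2,T3,T5}
Step 12: signal(T5) -> count=0 queue=[] holders={T1,T2,T3,T4}
Step 13: signal(T1) -> count=1 queue=[] holders={T2,T3,T4}
Step 14: signal(T4) -> count=2 queue=[] holders={T2,T3}
Step 15: signal(T3) -> count=3 queue=[] holders={T2}
Step 16: signal(T2) -> count=4 queue=[] holders={none}
Step 17: wait(T1) -> count=3 queue=[] holders={T1}
Step 18: signal(T1) -> count=4 queue=[] holders={none}
Final holders: none

Answer: none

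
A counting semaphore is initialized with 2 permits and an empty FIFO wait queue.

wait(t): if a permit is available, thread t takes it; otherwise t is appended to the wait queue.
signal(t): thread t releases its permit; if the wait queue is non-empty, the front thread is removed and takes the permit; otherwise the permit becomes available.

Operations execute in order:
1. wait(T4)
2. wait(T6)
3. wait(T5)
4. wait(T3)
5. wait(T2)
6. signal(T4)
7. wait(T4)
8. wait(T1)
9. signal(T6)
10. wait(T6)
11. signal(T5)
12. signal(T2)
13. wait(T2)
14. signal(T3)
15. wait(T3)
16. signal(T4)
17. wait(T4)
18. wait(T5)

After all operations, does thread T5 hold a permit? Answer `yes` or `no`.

Answer: no

Derivation:
Step 1: wait(T4) -> count=1 queue=[] holders={T4}
Step 2: wait(T6) -> count=0 queue=[] holders={T4,T6}
Step 3: wait(T5) -> count=0 queue=[T5] holders={T4,T6}
Step 4: wait(T3) -> count=0 queue=[T5,T3] holders={T4,T6}
Step 5: wait(T2) -> count=0 queue=[T5,T3,T2] holders={T4,T6}
Step 6: signal(T4) -> count=0 queue=[T3,T2] holders={T5,T6}
Step 7: wait(T4) -> count=0 queue=[T3,T2,T4] holders={T5,T6}
Step 8: wait(T1) -> count=0 queue=[T3,T2,T4,T1] holders={T5,T6}
Step 9: signal(T6) -> count=0 queue=[T2,T4,T1] holders={T3,T5}
Step 10: wait(T6) -> count=0 queue=[T2,T4,T1,T6] holders={T3,T5}
Step 11: signal(T5) -> count=0 queue=[T4,T1,T6] holders={T2,T3}
Step 12: signal(T2) -> count=0 queue=[T1,T6] holders={T3,T4}
Step 13: wait(T2) -> count=0 queue=[T1,T6,T2] holders={T3,T4}
Step 14: signal(T3) -> count=0 queue=[T6,T2] holders={T1,T4}
Step 15: wait(T3) -> count=0 queue=[T6,T2,T3] holders={T1,T4}
Step 16: signal(T4) -> count=0 queue=[T2,T3] holders={T1,T6}
Step 17: wait(T4) -> count=0 queue=[T2,T3,T4] holders={T1,T6}
Step 18: wait(T5) -> count=0 queue=[T2,T3,T4,T5] holders={T1,T6}
Final holders: {T1,T6} -> T5 not in holders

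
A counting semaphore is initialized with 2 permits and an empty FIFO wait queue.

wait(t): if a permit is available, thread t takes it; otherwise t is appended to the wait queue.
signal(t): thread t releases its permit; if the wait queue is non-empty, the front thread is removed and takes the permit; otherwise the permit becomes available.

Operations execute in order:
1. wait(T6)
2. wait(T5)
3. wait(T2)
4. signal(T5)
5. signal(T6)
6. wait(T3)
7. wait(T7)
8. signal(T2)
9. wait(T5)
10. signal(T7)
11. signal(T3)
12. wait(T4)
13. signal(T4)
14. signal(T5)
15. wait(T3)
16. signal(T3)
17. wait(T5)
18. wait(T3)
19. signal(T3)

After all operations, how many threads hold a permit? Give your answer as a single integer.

Step 1: wait(T6) -> count=1 queue=[] holders={T6}
Step 2: wait(T5) -> count=0 queue=[] holders={T5,T6}
Step 3: wait(T2) -> count=0 queue=[T2] holders={T5,T6}
Step 4: signal(T5) -> count=0 queue=[] holders={T2,T6}
Step 5: signal(T6) -> count=1 queue=[] holders={T2}
Step 6: wait(T3) -> count=0 queue=[] holders={T2,T3}
Step 7: wait(T7) -> count=0 queue=[T7] holders={T2,T3}
Step 8: signal(T2) -> count=0 queue=[] holders={T3,T7}
Step 9: wait(T5) -> count=0 queue=[T5] holders={T3,T7}
Step 10: signal(T7) -> count=0 queue=[] holders={T3,T5}
Step 11: signal(T3) -> count=1 queue=[] holders={T5}
Step 12: wait(T4) -> count=0 queue=[] holders={T4,T5}
Step 13: signal(T4) -> count=1 queue=[] holders={T5}
Step 14: signal(T5) -> count=2 queue=[] holders={none}
Step 15: wait(T3) -> count=1 queue=[] holders={T3}
Step 16: signal(T3) -> count=2 queue=[] holders={none}
Step 17: wait(T5) -> count=1 queue=[] holders={T5}
Step 18: wait(T3) -> count=0 queue=[] holders={T3,T5}
Step 19: signal(T3) -> count=1 queue=[] holders={T5}
Final holders: {T5} -> 1 thread(s)

Answer: 1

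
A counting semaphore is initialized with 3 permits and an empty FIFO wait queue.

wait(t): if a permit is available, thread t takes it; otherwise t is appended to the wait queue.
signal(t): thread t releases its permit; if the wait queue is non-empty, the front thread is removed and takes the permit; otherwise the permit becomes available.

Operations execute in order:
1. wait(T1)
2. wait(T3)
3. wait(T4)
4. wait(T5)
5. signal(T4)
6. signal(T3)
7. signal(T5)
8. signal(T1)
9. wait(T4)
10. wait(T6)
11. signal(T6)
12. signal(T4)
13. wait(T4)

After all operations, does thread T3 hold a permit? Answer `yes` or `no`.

Step 1: wait(T1) -> count=2 queue=[] holders={T1}
Step 2: wait(T3) -> count=1 queue=[] holders={T1,T3}
Step 3: wait(T4) -> count=0 queue=[] holders={T1,T3,T4}
Step 4: wait(T5) -> count=0 queue=[T5] holders={T1,T3,T4}
Step 5: signal(T4) -> count=0 queue=[] holders={T1,T3,T5}
Step 6: signal(T3) -> count=1 queue=[] holders={T1,T5}
Step 7: signal(T5) -> count=2 queue=[] holders={T1}
Step 8: signal(T1) -> count=3 queue=[] holders={none}
Step 9: wait(T4) -> count=2 queue=[] holders={T4}
Step 10: wait(T6) -> count=1 queue=[] holders={T4,T6}
Step 11: signal(T6) -> count=2 queue=[] holders={T4}
Step 12: signal(T4) -> count=3 queue=[] holders={none}
Step 13: wait(T4) -> count=2 queue=[] holders={T4}
Final holders: {T4} -> T3 not in holders

Answer: no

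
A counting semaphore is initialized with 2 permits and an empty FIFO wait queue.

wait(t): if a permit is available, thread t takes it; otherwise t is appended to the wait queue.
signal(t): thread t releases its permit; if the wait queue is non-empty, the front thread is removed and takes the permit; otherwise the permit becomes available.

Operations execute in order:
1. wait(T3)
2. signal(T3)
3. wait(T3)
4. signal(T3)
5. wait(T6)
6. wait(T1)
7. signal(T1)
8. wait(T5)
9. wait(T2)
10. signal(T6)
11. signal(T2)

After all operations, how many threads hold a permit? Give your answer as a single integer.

Answer: 1

Derivation:
Step 1: wait(T3) -> count=1 queue=[] holders={T3}
Step 2: signal(T3) -> count=2 queue=[] holders={none}
Step 3: wait(T3) -> count=1 queue=[] holders={T3}
Step 4: signal(T3) -> count=2 queue=[] holders={none}
Step 5: wait(T6) -> count=1 queue=[] holders={T6}
Step 6: wait(T1) -> count=0 queue=[] holders={T1,T6}
Step 7: signal(T1) -> count=1 queue=[] holders={T6}
Step 8: wait(T5) -> count=0 queue=[] holders={T5,T6}
Step 9: wait(T2) -> count=0 queue=[T2] holders={T5,T6}
Step 10: signal(T6) -> count=0 queue=[] holders={T2,T5}
Step 11: signal(T2) -> count=1 queue=[] holders={T5}
Final holders: {T5} -> 1 thread(s)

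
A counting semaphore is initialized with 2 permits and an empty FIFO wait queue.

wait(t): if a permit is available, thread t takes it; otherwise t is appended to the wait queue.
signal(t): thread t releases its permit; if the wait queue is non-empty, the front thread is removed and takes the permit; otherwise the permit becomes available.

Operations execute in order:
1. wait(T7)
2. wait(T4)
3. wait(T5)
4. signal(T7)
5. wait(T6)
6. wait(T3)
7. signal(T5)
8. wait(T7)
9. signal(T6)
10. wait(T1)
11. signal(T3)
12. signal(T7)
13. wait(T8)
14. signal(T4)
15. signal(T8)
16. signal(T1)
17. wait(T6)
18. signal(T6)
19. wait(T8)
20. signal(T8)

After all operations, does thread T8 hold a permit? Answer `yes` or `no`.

Step 1: wait(T7) -> count=1 queue=[] holders={T7}
Step 2: wait(T4) -> count=0 queue=[] holders={T4,T7}
Step 3: wait(T5) -> count=0 queue=[T5] holders={T4,T7}
Step 4: signal(T7) -> count=0 queue=[] holders={T4,T5}
Step 5: wait(T6) -> count=0 queue=[T6] holders={T4,T5}
Step 6: wait(T3) -> count=0 queue=[T6,T3] holders={T4,T5}
Step 7: signal(T5) -> count=0 queue=[T3] holders={T4,T6}
Step 8: wait(T7) -> count=0 queue=[T3,T7] holders={T4,T6}
Step 9: signal(T6) -> count=0 queue=[T7] holders={T3,T4}
Step 10: wait(T1) -> count=0 queue=[T7,T1] holders={T3,T4}
Step 11: signal(T3) -> count=0 queue=[T1] holders={T4,T7}
Step 12: signal(T7) -> count=0 queue=[] holders={T1,T4}
Step 13: wait(T8) -> count=0 queue=[T8] holders={T1,T4}
Step 14: signal(T4) -> count=0 queue=[] holders={T1,T8}
Step 15: signal(T8) -> count=1 queue=[] holders={T1}
Step 16: signal(T1) -> count=2 queue=[] holders={none}
Step 17: wait(T6) -> count=1 queue=[] holders={T6}
Step 18: signal(T6) -> count=2 queue=[] holders={none}
Step 19: wait(T8) -> count=1 queue=[] holders={T8}
Step 20: signal(T8) -> count=2 queue=[] holders={none}
Final holders: {none} -> T8 not in holders

Answer: no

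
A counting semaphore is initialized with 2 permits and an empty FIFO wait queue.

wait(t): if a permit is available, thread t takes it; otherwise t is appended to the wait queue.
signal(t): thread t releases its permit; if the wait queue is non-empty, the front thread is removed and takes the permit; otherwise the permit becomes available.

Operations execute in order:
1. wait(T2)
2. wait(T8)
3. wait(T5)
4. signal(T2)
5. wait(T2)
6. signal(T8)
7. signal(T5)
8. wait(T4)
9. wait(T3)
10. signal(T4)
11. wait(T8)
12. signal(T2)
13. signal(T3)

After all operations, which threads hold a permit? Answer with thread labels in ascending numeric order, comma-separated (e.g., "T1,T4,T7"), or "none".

Answer: T8

Derivation:
Step 1: wait(T2) -> count=1 queue=[] holders={T2}
Step 2: wait(T8) -> count=0 queue=[] holders={T2,T8}
Step 3: wait(T5) -> count=0 queue=[T5] holders={T2,T8}
Step 4: signal(T2) -> count=0 queue=[] holders={T5,T8}
Step 5: wait(T2) -> count=0 queue=[T2] holders={T5,T8}
Step 6: signal(T8) -> count=0 queue=[] holders={T2,T5}
Step 7: signal(T5) -> count=1 queue=[] holders={T2}
Step 8: wait(T4) -> count=0 queue=[] holders={T2,T4}
Step 9: wait(T3) -> count=0 queue=[T3] holders={T2,T4}
Step 10: signal(T4) -> count=0 queue=[] holders={T2,T3}
Step 11: wait(T8) -> count=0 queue=[T8] holders={T2,T3}
Step 12: signal(T2) -> count=0 queue=[] holders={T3,T8}
Step 13: signal(T3) -> count=1 queue=[] holders={T8}
Final holders: T8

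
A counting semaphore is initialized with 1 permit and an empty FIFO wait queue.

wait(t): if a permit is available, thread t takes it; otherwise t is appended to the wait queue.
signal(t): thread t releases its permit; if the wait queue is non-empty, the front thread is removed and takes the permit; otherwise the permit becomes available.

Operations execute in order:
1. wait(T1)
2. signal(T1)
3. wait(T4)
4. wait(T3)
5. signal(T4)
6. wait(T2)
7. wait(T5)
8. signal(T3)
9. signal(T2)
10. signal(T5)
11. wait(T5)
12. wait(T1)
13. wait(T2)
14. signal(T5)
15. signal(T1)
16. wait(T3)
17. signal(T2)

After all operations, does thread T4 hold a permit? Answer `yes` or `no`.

Step 1: wait(T1) -> count=0 queue=[] holders={T1}
Step 2: signal(T1) -> count=1 queue=[] holders={none}
Step 3: wait(T4) -> count=0 queue=[] holders={T4}
Step 4: wait(T3) -> count=0 queue=[T3] holders={T4}
Step 5: signal(T4) -> count=0 queue=[] holders={T3}
Step 6: wait(T2) -> count=0 queue=[T2] holders={T3}
Step 7: wait(T5) -> count=0 queue=[T2,T5] holders={T3}
Step 8: signal(T3) -> count=0 queue=[T5] holders={T2}
Step 9: signal(T2) -> count=0 queue=[] holders={T5}
Step 10: signal(T5) -> count=1 queue=[] holders={none}
Step 11: wait(T5) -> count=0 queue=[] holders={T5}
Step 12: wait(T1) -> count=0 queue=[T1] holders={T5}
Step 13: wait(T2) -> count=0 queue=[T1,T2] holders={T5}
Step 14: signal(T5) -> count=0 queue=[T2] holders={T1}
Step 15: signal(T1) -> count=0 queue=[] holders={T2}
Step 16: wait(T3) -> count=0 queue=[T3] holders={T2}
Step 17: signal(T2) -> count=0 queue=[] holders={T3}
Final holders: {T3} -> T4 not in holders

Answer: no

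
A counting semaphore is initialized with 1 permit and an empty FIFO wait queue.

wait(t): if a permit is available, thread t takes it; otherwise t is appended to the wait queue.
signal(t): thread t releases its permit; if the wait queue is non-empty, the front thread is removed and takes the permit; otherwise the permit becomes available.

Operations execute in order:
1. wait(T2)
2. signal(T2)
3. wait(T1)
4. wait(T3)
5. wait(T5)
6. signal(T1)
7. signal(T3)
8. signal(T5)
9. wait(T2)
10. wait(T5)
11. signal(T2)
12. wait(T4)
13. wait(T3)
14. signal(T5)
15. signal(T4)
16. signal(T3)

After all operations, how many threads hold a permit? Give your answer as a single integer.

Step 1: wait(T2) -> count=0 queue=[] holders={T2}
Step 2: signal(T2) -> count=1 queue=[] holders={none}
Step 3: wait(T1) -> count=0 queue=[] holders={T1}
Step 4: wait(T3) -> count=0 queue=[T3] holders={T1}
Step 5: wait(T5) -> count=0 queue=[T3,T5] holders={T1}
Step 6: signal(T1) -> count=0 queue=[T5] holders={T3}
Step 7: signal(T3) -> count=0 queue=[] holders={T5}
Step 8: signal(T5) -> count=1 queue=[] holders={none}
Step 9: wait(T2) -> count=0 queue=[] holders={T2}
Step 10: wait(T5) -> count=0 queue=[T5] holders={T2}
Step 11: signal(T2) -> count=0 queue=[] holders={T5}
Step 12: wait(T4) -> count=0 queue=[T4] holders={T5}
Step 13: wait(T3) -> count=0 queue=[T4,T3] holders={T5}
Step 14: signal(T5) -> count=0 queue=[T3] holders={T4}
Step 15: signal(T4) -> count=0 queue=[] holders={T3}
Step 16: signal(T3) -> count=1 queue=[] holders={none}
Final holders: {none} -> 0 thread(s)

Answer: 0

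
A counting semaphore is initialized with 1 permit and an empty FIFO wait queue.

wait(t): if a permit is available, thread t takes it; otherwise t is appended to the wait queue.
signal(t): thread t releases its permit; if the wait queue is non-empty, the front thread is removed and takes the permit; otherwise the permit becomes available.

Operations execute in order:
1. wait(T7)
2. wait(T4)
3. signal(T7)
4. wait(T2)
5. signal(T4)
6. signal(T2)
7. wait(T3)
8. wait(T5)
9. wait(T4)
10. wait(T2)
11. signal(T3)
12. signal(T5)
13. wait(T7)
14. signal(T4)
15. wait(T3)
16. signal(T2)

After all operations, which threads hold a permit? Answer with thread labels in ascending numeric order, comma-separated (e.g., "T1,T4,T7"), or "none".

Answer: T7

Derivation:
Step 1: wait(T7) -> count=0 queue=[] holders={T7}
Step 2: wait(T4) -> count=0 queue=[T4] holders={T7}
Step 3: signal(T7) -> count=0 queue=[] holders={T4}
Step 4: wait(T2) -> count=0 queue=[T2] holders={T4}
Step 5: signal(T4) -> count=0 queue=[] holders={T2}
Step 6: signal(T2) -> count=1 queue=[] holders={none}
Step 7: wait(T3) -> count=0 queue=[] holders={T3}
Step 8: wait(T5) -> count=0 queue=[T5] holders={T3}
Step 9: wait(T4) -> count=0 queue=[T5,T4] holders={T3}
Step 10: wait(T2) -> count=0 queue=[T5,T4,T2] holders={T3}
Step 11: signal(T3) -> count=0 queue=[T4,T2] holders={T5}
Step 12: signal(T5) -> count=0 queue=[T2] holders={T4}
Step 13: wait(T7) -> count=0 queue=[T2,T7] holders={T4}
Step 14: signal(T4) -> count=0 queue=[T7] holders={T2}
Step 15: wait(T3) -> count=0 queue=[T7,T3] holders={T2}
Step 16: signal(T2) -> count=0 queue=[T3] holders={T7}
Final holders: T7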